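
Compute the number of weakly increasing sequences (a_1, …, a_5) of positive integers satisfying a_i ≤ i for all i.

42

Such sub-staircase sequences of length n are counted by C_n; here n = 5.
C_5 = C(10,5)/6 = 252/6 = 42.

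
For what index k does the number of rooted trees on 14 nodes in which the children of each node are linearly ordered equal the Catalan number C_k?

13

A rooted plane tree on 14 nodes has 13 edges, and such trees are counted by C_13.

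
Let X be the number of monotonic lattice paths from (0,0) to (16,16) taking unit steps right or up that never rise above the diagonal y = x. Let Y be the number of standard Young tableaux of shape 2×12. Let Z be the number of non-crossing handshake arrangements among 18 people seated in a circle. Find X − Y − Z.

Monotone paths in an n×n grid that stay weakly below the diagonal are counted by C_n; here n = 16. So X = C_16 = 35357670.
By the hook-length formula (or a Dyck-path bijection), SYT of shape 2×12 number C_12. So Y = C_12 = 208012.
With 18 = 2·9 people, non-crossing handshake pairings are non-crossing perfect matchings on a circle, counted by C_9. So Z = C_9 = 4862.
X − Y − Z = 35357670 − 208012 − 4862 = 35144796.

35144796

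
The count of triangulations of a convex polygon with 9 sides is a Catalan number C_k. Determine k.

Triangulations of a convex m-gon are counted by C_{m−2}; with m = 9 this is C_7.

7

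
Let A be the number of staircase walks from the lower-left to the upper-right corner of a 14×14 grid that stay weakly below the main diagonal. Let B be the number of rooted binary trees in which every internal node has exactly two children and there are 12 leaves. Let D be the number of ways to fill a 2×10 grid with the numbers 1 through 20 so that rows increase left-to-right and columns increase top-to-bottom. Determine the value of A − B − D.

Sub-diagonal monotone paths from (0,0) to (14,14) biject with Dyck paths of semilength 14, giving C_14. So A = C_14 = 2674440.
A full binary tree with L leaves has L−1 internal nodes and is counted by C_{L−1}; L = 12 gives C_11. So B = C_11 = 58786.
By the hook-length formula (or a Dyck-path bijection), SYT of shape 2×10 number C_10. So D = C_10 = 16796.
A − B − D = 2674440 − 58786 − 16796 = 2598858.

2598858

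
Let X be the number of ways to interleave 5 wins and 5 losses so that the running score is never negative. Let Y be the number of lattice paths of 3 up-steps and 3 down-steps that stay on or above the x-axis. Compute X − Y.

Ballot sequences with n votes each where one side never trails are Dyck words, counted by C_n; here n = 5. So X = C_5 = 42.
Paths of 3 up- and 3 down-steps that never dip below the axis are Dyck paths; their count is C_3. So Y = C_3 = 5.
X − Y = 42 − 5 = 37.

37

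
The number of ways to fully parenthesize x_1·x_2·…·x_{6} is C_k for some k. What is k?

5

Parenthesizations of m factors correspond to full binary trees with m leaves, counted by C_{m−1}; m = 6 gives C_5.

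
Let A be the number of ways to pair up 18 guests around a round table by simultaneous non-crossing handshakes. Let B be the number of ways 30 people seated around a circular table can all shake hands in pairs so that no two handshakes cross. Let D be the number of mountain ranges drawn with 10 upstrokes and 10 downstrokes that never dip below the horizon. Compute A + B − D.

With 18 = 2·9 people, non-crossing handshake pairings are non-crossing perfect matchings on a circle, counted by C_9. So A = C_9 = 4862.
Non-crossing handshake pairings of 2n people are counted by C_n; 30 people gives n = 15. So B = C_15 = 9694845.
Paths of 10 up- and 10 down-steps that never dip below the axis are Dyck paths; their count is C_10. So D = C_10 = 16796.
A + B − D = 4862 + 9694845 − 16796 = 9682911.

9682911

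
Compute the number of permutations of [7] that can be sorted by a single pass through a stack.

Stack-sortable permutations are exactly the 231-avoiding ones, counted by C_n; here n = 7.
C_7 = C(14,7)/8 = 3432/8 = 429.

429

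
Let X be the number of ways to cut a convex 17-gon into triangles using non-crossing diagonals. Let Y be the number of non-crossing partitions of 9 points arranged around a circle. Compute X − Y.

9689983

The number of triangulations of a 17-gon is the Catalan number C_15 (index = sides − 2). So X = C_15 = 9694845.
The non-crossing partitions of [9] form a lattice of size C_9. So Y = C_9 = 4862.
X − Y = 9694845 − 4862 = 9689983.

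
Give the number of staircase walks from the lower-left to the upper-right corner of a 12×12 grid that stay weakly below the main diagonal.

Monotone paths in an n×n grid that stay weakly below the diagonal are counted by C_n; here n = 12.
C_12 = 208012.

208012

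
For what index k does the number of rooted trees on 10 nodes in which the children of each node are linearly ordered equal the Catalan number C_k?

9

A rooted plane tree on 10 nodes has 9 edges, and such trees are counted by C_9.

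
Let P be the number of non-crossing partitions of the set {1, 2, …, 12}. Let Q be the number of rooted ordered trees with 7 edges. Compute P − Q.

The non-crossing partitions of [12] form a lattice of size C_12. So P = C_12 = 208012.
A rooted plane tree with 7 edges has 8 nodes, and the count is C_7. So Q = C_7 = 429.
P − Q = 208012 − 429 = 207583.

207583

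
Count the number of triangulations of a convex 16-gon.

Triangulations of a convex m-gon are counted by C_{m−2}; with m = 16 this is C_14.
C_14 = 2674440.

2674440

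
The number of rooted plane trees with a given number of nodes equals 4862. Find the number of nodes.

Rooted ordered trees on m nodes are counted by C_{m−1}. Since C_9 = 4862, the index is 9.
So the index is 9, and the number of nodes is 9 + 1 = 10.

10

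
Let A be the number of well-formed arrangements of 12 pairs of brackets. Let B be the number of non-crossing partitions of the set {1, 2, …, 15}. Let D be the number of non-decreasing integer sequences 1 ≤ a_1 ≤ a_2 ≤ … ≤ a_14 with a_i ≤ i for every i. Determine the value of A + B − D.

With 12 pairs the number of balanced bracket strings is the Catalan number C_12. So A = C_12 = 208012.
Non-crossing partitions of an n-element set are counted by C_n; here n = 15. So B = C_15 = 9694845.
Weakly increasing sequences with a_i ≤ i biject with Dyck paths of semilength 14, so there are C_14. So D = C_14 = 2674440.
A + B − D = 208012 + 9694845 − 2674440 = 7228417.

7228417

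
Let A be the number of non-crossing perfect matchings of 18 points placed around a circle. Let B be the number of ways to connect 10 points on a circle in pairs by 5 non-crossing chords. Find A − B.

Non-crossing perfect matchings of 2n points on a circle are counted by C_n; with 18 points, n = 9. So A = C_9 = 4862.
Non-crossing perfect matchings of 2n points on a circle are counted by C_n; with 10 points, n = 5. So B = C_5 = 42.
A − B = 4862 − 42 = 4820.

4820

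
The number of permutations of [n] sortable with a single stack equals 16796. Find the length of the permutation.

Stack-sortable permutations of [n] are counted by C_n; 16796 = C_10.

10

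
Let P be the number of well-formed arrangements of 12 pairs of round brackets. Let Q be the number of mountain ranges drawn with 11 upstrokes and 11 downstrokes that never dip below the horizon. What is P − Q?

149226

A balanced arrangement of 12 bracket pairs is a Dyck word of semilength 12, so the count is C_12. So P = C_12 = 208012.
A Dyck path with 11 up-steps and 11 down-steps has semilength 11, so there are C_11 of them. So Q = C_11 = 58786.
P − Q = 208012 − 58786 = 149226.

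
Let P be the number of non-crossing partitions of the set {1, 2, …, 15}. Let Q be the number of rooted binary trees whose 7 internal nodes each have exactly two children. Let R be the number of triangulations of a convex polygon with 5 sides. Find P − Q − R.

9694411

Non-crossing partitions of an n-element set are counted by C_n; here n = 15. So P = C_15 = 9694845.
The number of full binary trees on 7 internal nodes is the Catalan number C_7. So Q = C_7 = 429.
Triangulations of a convex m-gon are counted by C_{m−2}; with m = 5 this is C_3. So R = C_3 = 5.
P − Q − R = 9694845 − 429 − 5 = 9694411.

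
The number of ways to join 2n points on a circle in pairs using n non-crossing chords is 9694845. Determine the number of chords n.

15

Non-crossing pairings of 2n points on a circle are counted by C_n. Since C_15 = 9694845, the index is 15.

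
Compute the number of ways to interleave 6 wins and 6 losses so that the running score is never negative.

132

Ballot sequences with n votes each where one side never trails are Dyck words, counted by C_n; here n = 6.
C_6 = C(12,6)/7 = 924/7 = 132.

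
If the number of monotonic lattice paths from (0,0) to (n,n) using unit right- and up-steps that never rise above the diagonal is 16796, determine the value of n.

10

Such diagonal-avoiding paths in an n×n grid are counted by C_n, and C_10 = 16796.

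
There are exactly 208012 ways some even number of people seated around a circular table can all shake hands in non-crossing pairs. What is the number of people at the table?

24

Non-crossing handshake pairings of 2n people are counted by C_n. Since C_12 = 208012, the index is 12.
So n = 12, and there are 2n = 24 people.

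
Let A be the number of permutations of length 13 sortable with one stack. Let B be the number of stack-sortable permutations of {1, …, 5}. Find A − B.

742858

By Knuth's characterisation, the stack-sortable permutations of length 13 are the 231-avoiders, numbering C_13. So A = C_13 = 742900.
Stack-sortable permutations are exactly the 231-avoiding ones, counted by C_n; here n = 5. So B = C_5 = 42.
A − B = 742900 − 42 = 742858.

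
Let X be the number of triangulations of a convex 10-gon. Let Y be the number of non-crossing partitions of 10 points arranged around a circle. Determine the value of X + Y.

18226

A convex 10-gon is triangulated into 8 triangles, and the number of such triangulations is the Catalan number C_{10−2} = C_8. So X = C_8 = 1430.
The non-crossing partitions of [10] form a lattice of size C_10. So Y = C_10 = 16796.
X + Y = 1430 + 16796 = 18226.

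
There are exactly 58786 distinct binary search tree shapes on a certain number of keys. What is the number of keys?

11

Binary search tree shapes on n keys are counted by C_n; 58786 = C_11.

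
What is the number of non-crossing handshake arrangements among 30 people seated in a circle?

With 30 = 2·15 people, non-crossing handshake pairings are non-crossing perfect matchings on a circle, counted by C_15.
C_15 = C(30,15)/16 = 155117520/16 = 9694845.

9694845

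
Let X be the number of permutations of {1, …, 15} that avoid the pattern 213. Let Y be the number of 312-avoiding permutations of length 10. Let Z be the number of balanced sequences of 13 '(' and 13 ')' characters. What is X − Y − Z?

8935149

Permutations of [n] avoiding any single length-3 pattern are counted by C_n; here n = 15. So X = C_15 = 9694845.
Permutations of [n] avoiding any single length-3 pattern are counted by C_n; here n = 10. So Y = C_10 = 16796.
Balanced strings of n pairs of brackets are counted by C_n; here n = 13. So Z = C_13 = 742900.
X − Y − Z = 9694845 − 16796 − 742900 = 8935149.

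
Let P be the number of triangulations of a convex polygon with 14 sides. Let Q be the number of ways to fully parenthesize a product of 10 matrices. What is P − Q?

203150

The number of triangulations of a 14-gon is the Catalan number C_12 (index = sides − 2). So P = C_12 = 208012.
Bracketing 10 factors into binary products is counted by C_{10−1} = C_9. So Q = C_9 = 4862.
P − Q = 208012 − 4862 = 203150.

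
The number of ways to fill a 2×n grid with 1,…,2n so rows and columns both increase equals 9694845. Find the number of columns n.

Standard Young tableaux of shape 2×n are counted by C_n. The Catalan number equal to 9694845 is C_15.

15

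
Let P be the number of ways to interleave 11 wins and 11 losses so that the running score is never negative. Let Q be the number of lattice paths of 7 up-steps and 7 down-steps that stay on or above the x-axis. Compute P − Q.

Reading a vote for the leader as '(' and for the other as ')' turns such a sequence into a balanced string of 11 pairs, so the count is C_11. So P = C_11 = 58786.
A Dyck path with 7 up-steps and 7 down-steps has semilength 7, so there are C_7 of them. So Q = C_7 = 429.
P − Q = 58786 − 429 = 58357.

58357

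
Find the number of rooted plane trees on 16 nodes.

Rooted ordered (plane) trees on m nodes have m−1 edges and are counted by C_{m−1}; m = 16 gives C_15.
C_15 = C(30,15)/16 = 155117520/16 = 9694845.

9694845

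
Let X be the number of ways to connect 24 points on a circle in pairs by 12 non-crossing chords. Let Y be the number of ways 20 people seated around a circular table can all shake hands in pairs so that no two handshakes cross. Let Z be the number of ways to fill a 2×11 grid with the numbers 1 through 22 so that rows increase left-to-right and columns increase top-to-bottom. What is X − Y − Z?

132430

Non-crossing perfect matchings of 2n points on a circle are counted by C_n; with 24 points, n = 12. So X = C_12 = 208012.
Non-crossing handshake pairings of 2n people are counted by C_n; 20 people gives n = 10. So Y = C_10 = 16796.
Standard Young tableaux of shape 2×n are counted by C_n; here n = 11. So Z = C_11 = 58786.
X − Y − Z = 208012 − 16796 − 58786 = 132430.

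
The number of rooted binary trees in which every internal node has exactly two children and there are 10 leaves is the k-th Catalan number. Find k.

9

Full binary trees with 10 leaves have 10−1 = 9 internal nodes, so there are C_9 of them.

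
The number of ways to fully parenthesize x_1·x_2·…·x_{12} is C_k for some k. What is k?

Ways to associate a product of 12 factors correspond to binary trees on 12 leaves, so the count is C_11.

11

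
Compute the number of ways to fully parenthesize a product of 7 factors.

Parenthesizations of m factors correspond to full binary trees with m leaves, counted by C_{m−1}; m = 7 gives C_6.
C_6 = C_5 · 2(2·5+1)/(5+2) = 42 · 22/7 = 132.

132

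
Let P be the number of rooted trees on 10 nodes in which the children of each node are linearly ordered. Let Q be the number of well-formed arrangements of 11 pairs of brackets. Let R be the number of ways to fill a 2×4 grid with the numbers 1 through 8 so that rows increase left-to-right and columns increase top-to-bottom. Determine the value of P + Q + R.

63662

Rooted ordered (plane) trees on m nodes have m−1 edges and are counted by C_{m−1}; m = 10 gives C_9. So P = C_9 = 4862.
A balanced arrangement of 11 bracket pairs is a Dyck word of semilength 11, so the count is C_11. So Q = C_11 = 58786.
By the hook-length formula (or a Dyck-path bijection), SYT of shape 2×4 number C_4. So R = C_4 = 14.
P + Q + R = 4862 + 58786 + 14 = 63662.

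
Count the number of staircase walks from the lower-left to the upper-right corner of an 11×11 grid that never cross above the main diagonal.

58786

Sub-diagonal monotone paths from (0,0) to (11,11) biject with Dyck paths of semilength 11, giving C_11.
C_11 = C(22,11)/12 = 705432/12 = 58786.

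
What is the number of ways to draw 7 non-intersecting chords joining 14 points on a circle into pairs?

429

Pairing 14 circle points by 7 non-crossing chords gives C_7 matchings.
C_7 = C(14,7)/8 = 3432/8 = 429.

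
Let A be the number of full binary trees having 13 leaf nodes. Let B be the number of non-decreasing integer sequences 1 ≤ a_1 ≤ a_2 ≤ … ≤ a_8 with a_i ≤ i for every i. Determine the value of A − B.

A full binary tree with L leaves has L−1 internal nodes and is counted by C_{L−1}; L = 13 gives C_12. So A = C_12 = 208012.
Such sub-staircase sequences of length n are counted by C_n; here n = 8. So B = C_8 = 1430.
A − B = 208012 − 1430 = 206582.

206582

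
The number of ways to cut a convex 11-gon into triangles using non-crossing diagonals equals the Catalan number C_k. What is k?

Triangulations of a convex m-gon are counted by C_{m−2}; with m = 11 this is C_9.

9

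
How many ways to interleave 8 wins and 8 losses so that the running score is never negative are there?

1430

Ballot sequences with n votes each where one side never trails are Dyck words, counted by C_n; here n = 8.
C_8 = C_7 · 2(2·7+1)/(7+2) = 429 · 30/9 = 1430.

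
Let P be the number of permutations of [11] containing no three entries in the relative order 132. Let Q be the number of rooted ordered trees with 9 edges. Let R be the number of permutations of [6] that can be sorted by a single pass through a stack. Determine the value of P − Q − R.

Permutations of [n] avoiding any single length-3 pattern are counted by C_n; here n = 11. So P = C_11 = 58786.
A rooted plane tree with 9 edges has 10 nodes, and the count is C_9. So Q = C_9 = 4862.
Stack-sortable permutations are exactly the 231-avoiding ones, counted by C_n; here n = 6. So R = C_6 = 132.
P − Q − R = 58786 − 4862 − 132 = 53792.

53792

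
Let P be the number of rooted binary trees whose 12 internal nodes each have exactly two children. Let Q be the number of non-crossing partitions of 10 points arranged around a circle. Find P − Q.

Full binary trees with n internal nodes are counted by C_n; here n = 12. So P = C_12 = 208012.
Non-crossing partitions of an n-element set are counted by C_n; here n = 10. So Q = C_10 = 16796.
P − Q = 208012 − 16796 = 191216.

191216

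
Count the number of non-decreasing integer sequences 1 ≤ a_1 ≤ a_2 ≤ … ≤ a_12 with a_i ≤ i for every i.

Such sub-staircase sequences of length n are counted by C_n; here n = 12.
C_12 = C(24,12)/13 = 2704156/13 = 208012.

208012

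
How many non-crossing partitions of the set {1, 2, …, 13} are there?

742900

The non-crossing partitions of [13] form a lattice of size C_13.
C_13 = C(26,13)/14 = 10400600/14 = 742900.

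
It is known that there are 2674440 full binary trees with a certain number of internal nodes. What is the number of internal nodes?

Full binary trees with n internal nodes are counted by C_n; 2674440 = C_14.

14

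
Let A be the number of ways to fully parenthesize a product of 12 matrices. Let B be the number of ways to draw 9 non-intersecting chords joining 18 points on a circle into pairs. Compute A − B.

53924

Parenthesizations of m factors correspond to full binary trees with m leaves, counted by C_{m−1}; m = 12 gives C_11. So A = C_11 = 58786.
Pairing 18 circle points by 9 non-crossing chords gives C_9 matchings. So B = C_9 = 4862.
A − B = 58786 − 4862 = 53924.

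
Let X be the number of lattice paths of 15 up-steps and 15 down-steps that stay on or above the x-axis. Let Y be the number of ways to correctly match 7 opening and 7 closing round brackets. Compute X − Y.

Dyck paths of semilength n (length 2n) are counted by C_n; here n = 15. So X = C_15 = 9694845.
A balanced arrangement of 7 bracket pairs is a Dyck word of semilength 7, so the count is C_7. So Y = C_7 = 429.
X − Y = 9694845 − 429 = 9694416.

9694416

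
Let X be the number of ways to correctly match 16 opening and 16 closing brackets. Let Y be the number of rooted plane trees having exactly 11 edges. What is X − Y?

Balanced strings of n pairs of brackets are counted by C_n; here n = 16. So X = C_16 = 35357670.
A rooted plane tree with 11 edges has 12 nodes, and the count is C_11. So Y = C_11 = 58786.
X − Y = 35357670 − 58786 = 35298884.

35298884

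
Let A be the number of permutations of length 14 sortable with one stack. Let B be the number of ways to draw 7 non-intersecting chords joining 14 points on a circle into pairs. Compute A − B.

By Knuth's characterisation, the stack-sortable permutations of length 14 are the 231-avoiders, numbering C_14. So A = C_14 = 2674440.
Non-crossing perfect matchings of 2n points on a circle are counted by C_n; with 14 points, n = 7. So B = C_7 = 429.
A − B = 2674440 − 429 = 2674011.

2674011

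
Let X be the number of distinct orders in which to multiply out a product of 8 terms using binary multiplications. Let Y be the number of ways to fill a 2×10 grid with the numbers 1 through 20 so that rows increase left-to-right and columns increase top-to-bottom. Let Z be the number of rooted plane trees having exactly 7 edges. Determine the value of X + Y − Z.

16796

Parenthesizations of m factors correspond to full binary trees with m leaves, counted by C_{m−1}; m = 8 gives C_7. So X = C_7 = 429.
Standard Young tableaux of shape 2×n are counted by C_n; here n = 10. So Y = C_10 = 16796.
A rooted plane tree with 7 edges has 8 nodes, and the count is C_7. So Z = C_7 = 429.
X + Y − Z = 429 + 16796 − 429 = 16796.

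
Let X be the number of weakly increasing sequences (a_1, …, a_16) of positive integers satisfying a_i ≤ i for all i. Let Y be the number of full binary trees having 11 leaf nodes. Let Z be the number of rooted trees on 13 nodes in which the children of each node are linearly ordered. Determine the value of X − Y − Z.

Such sub-staircase sequences of length n are counted by C_n; here n = 16. So X = C_16 = 35357670.
A full binary tree with L leaves has L−1 internal nodes and is counted by C_{L−1}; L = 11 gives C_10. So Y = C_10 = 16796.
A rooted plane tree on 13 nodes has 12 edges, and such trees are counted by C_12. So Z = C_12 = 208012.
X − Y − Z = 35357670 − 16796 − 208012 = 35132862.

35132862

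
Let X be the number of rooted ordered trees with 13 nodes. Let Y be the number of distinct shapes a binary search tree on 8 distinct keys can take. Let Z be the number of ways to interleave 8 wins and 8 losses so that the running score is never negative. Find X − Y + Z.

208012

A rooted plane tree on 13 nodes has 12 edges, and such trees are counted by C_12. So X = C_12 = 208012.
Binary trees (left/right distinguished) on n nodes are counted by C_n; here n = 8. So Y = C_8 = 1430.
Ballot sequences with n votes each where one side never trails are Dyck words, counted by C_n; here n = 8. So Z = C_8 = 1430.
X − Y + Z = 208012 − 1430 + 1430 = 208012.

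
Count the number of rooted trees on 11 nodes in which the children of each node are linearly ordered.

Rooted ordered (plane) trees on m nodes have m−1 edges and are counted by C_{m−1}; m = 11 gives C_10.
C_10 = C(20,10)/11 = 184756/11 = 16796.

16796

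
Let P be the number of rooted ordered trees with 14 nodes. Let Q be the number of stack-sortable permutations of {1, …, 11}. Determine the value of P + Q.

Rooted ordered (plane) trees on m nodes have m−1 edges and are counted by C_{m−1}; m = 14 gives C_13. So P = C_13 = 742900.
By Knuth's characterisation, the stack-sortable permutations of length 11 are the 231-avoiders, numbering C_11. So Q = C_11 = 58786.
P + Q = 742900 + 58786 = 801686.

801686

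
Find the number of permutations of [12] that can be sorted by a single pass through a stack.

208012

Stack-sortable permutations are exactly the 231-avoiding ones, counted by C_n; here n = 12.
C_12 = C(24,12)/13 = 2704156/13 = 208012.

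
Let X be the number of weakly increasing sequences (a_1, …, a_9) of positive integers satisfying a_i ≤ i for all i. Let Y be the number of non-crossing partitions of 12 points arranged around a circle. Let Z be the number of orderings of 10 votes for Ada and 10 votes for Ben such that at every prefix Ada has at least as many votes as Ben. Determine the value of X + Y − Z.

196078

Such sub-staircase sequences of length n are counted by C_n; here n = 9. So X = C_9 = 4862.
The non-crossing partitions of [12] form a lattice of size C_12. So Y = C_12 = 208012.
Ballot sequences with n votes each where one side never trails are Dyck words, counted by C_n; here n = 10. So Z = C_10 = 16796.
X + Y − Z = 4862 + 208012 − 16796 = 196078.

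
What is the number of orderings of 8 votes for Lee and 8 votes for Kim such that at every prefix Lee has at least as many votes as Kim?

1430

Reading a vote for the leader as '(' and for the other as ')' turns such a sequence into a balanced string of 8 pairs, so the count is C_8.
C_8 = C_7 · 2(2·7+1)/(7+2) = 429 · 30/9 = 1430.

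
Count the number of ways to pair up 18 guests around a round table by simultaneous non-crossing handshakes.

4862

Non-crossing handshake pairings of 2n people are counted by C_n; 18 people gives n = 9.
C_9 = C(18,9)/10 = 48620/10 = 4862.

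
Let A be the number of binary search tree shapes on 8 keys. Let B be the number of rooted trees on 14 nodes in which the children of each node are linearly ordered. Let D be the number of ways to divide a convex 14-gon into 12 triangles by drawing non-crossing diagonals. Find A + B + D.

952342

Binary trees (left/right distinguished) on n nodes are counted by C_n; here n = 8. So A = C_8 = 1430.
Rooted ordered (plane) trees on m nodes have m−1 edges and are counted by C_{m−1}; m = 14 gives C_13. So B = C_13 = 742900.
Triangulations of a convex m-gon are counted by C_{m−2}; with m = 14 this is C_12. So D = C_12 = 208012.
A + B + D = 1430 + 742900 + 208012 = 952342.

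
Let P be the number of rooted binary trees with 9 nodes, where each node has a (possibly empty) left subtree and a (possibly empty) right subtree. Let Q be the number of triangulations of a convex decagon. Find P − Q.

3432

There are C_n binary search tree shapes on n keys; with n = 9 that is C_9. So P = C_9 = 4862.
A convex 10-gon is triangulated into 8 triangles, and the number of such triangulations is the Catalan number C_{10−2} = C_8. So Q = C_8 = 1430.
P − Q = 4862 − 1430 = 3432.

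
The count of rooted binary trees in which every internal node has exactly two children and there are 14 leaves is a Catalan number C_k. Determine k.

13

A full binary tree with L leaves has L−1 internal nodes and is counted by C_{L−1}; L = 14 gives C_13.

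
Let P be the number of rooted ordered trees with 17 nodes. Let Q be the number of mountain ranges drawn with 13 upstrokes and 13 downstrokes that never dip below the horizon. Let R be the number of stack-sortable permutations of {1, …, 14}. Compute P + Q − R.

A rooted plane tree on 17 nodes has 16 edges, and such trees are counted by C_16. So P = C_16 = 35357670.
Dyck paths of semilength n (length 2n) are counted by C_n; here n = 13. So Q = C_13 = 742900.
Stack-sortable permutations are exactly the 231-avoiding ones, counted by C_n; here n = 14. So R = C_14 = 2674440.
P + Q − R = 35357670 + 742900 − 2674440 = 33426130.

33426130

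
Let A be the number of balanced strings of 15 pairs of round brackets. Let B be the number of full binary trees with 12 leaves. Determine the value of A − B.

Balanced strings of n pairs of brackets are counted by C_n; here n = 15. So A = C_15 = 9694845.
A full binary tree with L leaves has L−1 internal nodes and is counted by C_{L−1}; L = 12 gives C_11. So B = C_11 = 58786.
A − B = 9694845 − 58786 = 9636059.

9636059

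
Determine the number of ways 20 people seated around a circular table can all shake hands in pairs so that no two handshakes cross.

Non-crossing handshake pairings of 2n people are counted by C_n; 20 people gives n = 10.
C_10 = 16796.

16796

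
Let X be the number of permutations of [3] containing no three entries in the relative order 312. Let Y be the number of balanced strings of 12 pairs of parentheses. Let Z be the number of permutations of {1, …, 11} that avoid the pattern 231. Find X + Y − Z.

149231

Permutations of [n] avoiding any single length-3 pattern are counted by C_n; here n = 3. So X = C_3 = 5.
A balanced arrangement of 12 bracket pairs is a Dyck word of semilength 12, so the count is C_12. So Y = C_12 = 208012.
For any fixed pattern of length 3, the pattern-avoiding permutations of [11] number C_11. So Z = C_11 = 58786.
X + Y − Z = 5 + 208012 − 58786 = 149231.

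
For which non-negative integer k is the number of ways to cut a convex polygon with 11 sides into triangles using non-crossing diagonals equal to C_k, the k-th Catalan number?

A convex 11-gon is triangulated into 9 triangles, and the number of such triangulations is the Catalan number C_{11−2} = C_9.

9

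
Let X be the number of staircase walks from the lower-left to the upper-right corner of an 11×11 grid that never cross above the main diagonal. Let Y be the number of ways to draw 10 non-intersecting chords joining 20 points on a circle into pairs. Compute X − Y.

41990

Sub-diagonal monotone paths from (0,0) to (11,11) biject with Dyck paths of semilength 11, giving C_11. So X = C_11 = 58786.
Pairing 20 circle points by 10 non-crossing chords gives C_10 matchings. So Y = C_10 = 16796.
X − Y = 58786 − 16796 = 41990.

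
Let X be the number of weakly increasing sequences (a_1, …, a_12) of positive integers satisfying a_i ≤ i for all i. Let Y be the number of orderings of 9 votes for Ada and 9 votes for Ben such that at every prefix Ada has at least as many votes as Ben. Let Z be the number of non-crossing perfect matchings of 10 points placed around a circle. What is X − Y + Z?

203192

Such sub-staircase sequences of length n are counted by C_n; here n = 12. So X = C_12 = 208012.
Reading a vote for the leader as '(' and for the other as ')' turns such a sequence into a balanced string of 9 pairs, so the count is C_9. So Y = C_9 = 4862.
Non-crossing perfect matchings of 2n points on a circle are counted by C_n; with 10 points, n = 5. So Z = C_5 = 42.
X − Y + Z = 208012 − 4862 + 42 = 203192.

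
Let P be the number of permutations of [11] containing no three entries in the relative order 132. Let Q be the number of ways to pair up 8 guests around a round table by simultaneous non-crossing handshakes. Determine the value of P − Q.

Permutations of [n] avoiding any single length-3 pattern are counted by C_n; here n = 11. So P = C_11 = 58786.
Non-crossing handshake pairings of 2n people are counted by C_n; 8 people gives n = 4. So Q = C_4 = 14.
P − Q = 58786 − 14 = 58772.

58772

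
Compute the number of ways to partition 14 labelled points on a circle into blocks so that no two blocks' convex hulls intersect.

2674440

The non-crossing partitions of [14] form a lattice of size C_14.
C_14 = C(28,14)/15 = 40116600/15 = 2674440.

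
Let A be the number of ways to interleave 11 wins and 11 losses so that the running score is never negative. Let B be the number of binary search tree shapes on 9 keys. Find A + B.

63648

Ballot sequences with n votes each where one side never trails are Dyck words, counted by C_n; here n = 11. So A = C_11 = 58786.
Binary trees (left/right distinguished) on n nodes are counted by C_n; here n = 9. So B = C_9 = 4862.
A + B = 58786 + 4862 = 63648.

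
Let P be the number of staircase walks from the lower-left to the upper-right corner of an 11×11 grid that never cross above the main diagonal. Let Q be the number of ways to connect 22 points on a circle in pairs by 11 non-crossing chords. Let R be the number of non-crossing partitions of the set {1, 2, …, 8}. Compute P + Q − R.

116142

Sub-diagonal monotone paths from (0,0) to (11,11) biject with Dyck paths of semilength 11, giving C_11. So P = C_11 = 58786.
Non-crossing perfect matchings of 2n points on a circle are counted by C_n; with 22 points, n = 11. So Q = C_11 = 58786.
The non-crossing partitions of [8] form a lattice of size C_8. So R = C_8 = 1430.
P + Q − R = 58786 + 58786 − 1430 = 116142.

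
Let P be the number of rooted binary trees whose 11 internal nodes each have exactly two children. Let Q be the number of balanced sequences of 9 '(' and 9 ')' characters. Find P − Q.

53924

Full binary trees with n internal nodes are counted by C_n; here n = 11. So P = C_11 = 58786.
Balanced strings of n pairs of brackets are counted by C_n; here n = 9. So Q = C_9 = 4862.
P − Q = 58786 − 4862 = 53924.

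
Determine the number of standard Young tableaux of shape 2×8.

Standard Young tableaux of shape 2×n are counted by C_n; here n = 8.
C_8 = 1430.

1430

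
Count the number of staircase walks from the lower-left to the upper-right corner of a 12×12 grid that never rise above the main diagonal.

Sub-diagonal monotone paths from (0,0) to (12,12) biject with Dyck paths of semilength 12, giving C_12.
C_12 = C(24,12)/13 = 2704156/13 = 208012.

208012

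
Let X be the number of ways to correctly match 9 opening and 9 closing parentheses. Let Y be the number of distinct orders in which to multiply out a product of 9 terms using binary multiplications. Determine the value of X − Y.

With 9 pairs the number of balanced bracket strings is the Catalan number C_9. So X = C_9 = 4862.
Parenthesizations of m factors correspond to full binary trees with m leaves, counted by C_{m−1}; m = 9 gives C_8. So Y = C_8 = 1430.
X − Y = 4862 − 1430 = 3432.

3432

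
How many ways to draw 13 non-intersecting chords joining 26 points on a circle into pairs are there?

Non-crossing perfect matchings of 2n points on a circle are counted by C_n; with 26 points, n = 13.
C_13 = C(26,13)/14 = 10400600/14 = 742900.

742900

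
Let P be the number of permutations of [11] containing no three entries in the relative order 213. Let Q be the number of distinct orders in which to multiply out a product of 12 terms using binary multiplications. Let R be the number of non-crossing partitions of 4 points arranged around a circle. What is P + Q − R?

117558

For any fixed pattern of length 3, the pattern-avoiding permutations of [11] number C_11. So P = C_11 = 58786.
Ways to associate a product of 12 factors correspond to binary trees on 12 leaves, so the count is C_11. So Q = C_11 = 58786.
The non-crossing partitions of [4] form a lattice of size C_4. So R = C_4 = 14.
P + Q − R = 58786 + 58786 − 14 = 117558.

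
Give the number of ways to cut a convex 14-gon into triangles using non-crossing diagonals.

208012

Triangulations of a convex m-gon are counted by C_{m−2}; with m = 14 this is C_12.
C_12 = 208012.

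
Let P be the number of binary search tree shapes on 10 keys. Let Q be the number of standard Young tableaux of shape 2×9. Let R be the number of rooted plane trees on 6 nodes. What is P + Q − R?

21616

There are C_n binary search tree shapes on n keys; with n = 10 that is C_10. So P = C_10 = 16796.
Standard Young tableaux of shape 2×n are counted by C_n; here n = 9. So Q = C_9 = 4862.
A rooted plane tree on 6 nodes has 5 edges, and such trees are counted by C_5. So R = C_5 = 42.
P + Q − R = 16796 + 4862 − 42 = 21616.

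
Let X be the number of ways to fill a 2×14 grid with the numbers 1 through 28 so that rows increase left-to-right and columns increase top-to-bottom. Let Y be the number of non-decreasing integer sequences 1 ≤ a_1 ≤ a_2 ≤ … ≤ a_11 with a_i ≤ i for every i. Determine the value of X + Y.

2733226

By the hook-length formula (or a Dyck-path bijection), SYT of shape 2×14 number C_14. So X = C_14 = 2674440.
Weakly increasing sequences with a_i ≤ i biject with Dyck paths of semilength 11, so there are C_11. So Y = C_11 = 58786.
X + Y = 2674440 + 58786 = 2733226.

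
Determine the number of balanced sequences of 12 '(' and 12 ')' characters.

A balanced arrangement of 12 bracket pairs is a Dyck word of semilength 12, so the count is C_12.
C_12 = C(24,12)/13 = 2704156/13 = 208012.

208012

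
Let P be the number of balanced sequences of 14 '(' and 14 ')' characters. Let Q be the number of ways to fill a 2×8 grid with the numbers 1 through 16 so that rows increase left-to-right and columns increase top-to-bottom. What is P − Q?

A balanced arrangement of 14 bracket pairs is a Dyck word of semilength 14, so the count is C_14. So P = C_14 = 2674440.
Standard Young tableaux of shape 2×n are counted by C_n; here n = 8. So Q = C_8 = 1430.
P − Q = 2674440 − 1430 = 2673010.

2673010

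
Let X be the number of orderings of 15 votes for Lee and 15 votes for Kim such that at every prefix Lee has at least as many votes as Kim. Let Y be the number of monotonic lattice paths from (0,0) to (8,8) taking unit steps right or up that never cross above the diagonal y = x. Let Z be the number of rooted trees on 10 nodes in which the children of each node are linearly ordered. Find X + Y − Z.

Reading a vote for the leader as '(' and for the other as ')' turns such a sequence into a balanced string of 15 pairs, so the count is C_15. So X = C_15 = 9694845.
Sub-diagonal monotone paths from (0,0) to (8,8) biject with Dyck paths of semilength 8, giving C_8. So Y = C_8 = 1430.
A rooted plane tree on 10 nodes has 9 edges, and such trees are counted by C_9. So Z = C_9 = 4862.
X + Y − Z = 9694845 + 1430 − 4862 = 9691413.

9691413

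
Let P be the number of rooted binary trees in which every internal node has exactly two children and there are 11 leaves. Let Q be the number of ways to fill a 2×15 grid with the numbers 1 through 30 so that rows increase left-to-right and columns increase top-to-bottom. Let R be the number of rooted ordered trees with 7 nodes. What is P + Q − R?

Full binary trees with 11 leaves have 11−1 = 10 internal nodes, so there are C_10 of them. So P = C_10 = 16796.
Standard Young tableaux of shape 2×n are counted by C_n; here n = 15. So Q = C_15 = 9694845.
A rooted plane tree on 7 nodes has 6 edges, and such trees are counted by C_6. So R = C_6 = 132.
P + Q − R = 16796 + 9694845 − 132 = 9711509.

9711509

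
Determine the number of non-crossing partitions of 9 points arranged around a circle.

4862

The non-crossing partitions of [9] form a lattice of size C_9.
C_9 = 4862.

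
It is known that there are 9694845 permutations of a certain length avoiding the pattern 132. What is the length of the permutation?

15

Permutations of [n] avoiding a fixed length-3 pattern are counted by C_n; 9694845 = C_15.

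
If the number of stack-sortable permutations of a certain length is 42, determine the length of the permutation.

Stack-sortable permutations of [n] are counted by C_n. Since C_5 = 42, the index is 5.

5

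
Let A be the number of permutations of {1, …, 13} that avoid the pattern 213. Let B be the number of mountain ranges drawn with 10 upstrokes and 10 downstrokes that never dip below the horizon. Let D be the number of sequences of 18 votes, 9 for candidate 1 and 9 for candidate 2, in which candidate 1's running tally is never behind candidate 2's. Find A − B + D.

For any fixed pattern of length 3, the pattern-avoiding permutations of [13] number C_13. So A = C_13 = 742900.
A Dyck path with 10 up-steps and 10 down-steps has semilength 10, so there are C_10 of them. So B = C_10 = 16796.
Ballot sequences with n votes each where one side never trails are Dyck words, counted by C_n; here n = 9. So D = C_9 = 4862.
A − B + D = 742900 − 16796 + 4862 = 730966.

730966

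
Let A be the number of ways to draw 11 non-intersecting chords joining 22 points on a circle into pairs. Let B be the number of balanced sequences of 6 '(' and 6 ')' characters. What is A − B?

58654

Pairing 22 circle points by 11 non-crossing chords gives C_11 matchings. So A = C_11 = 58786.
With 6 pairs the number of balanced bracket strings is the Catalan number C_6. So B = C_6 = 132.
A − B = 58786 − 132 = 58654.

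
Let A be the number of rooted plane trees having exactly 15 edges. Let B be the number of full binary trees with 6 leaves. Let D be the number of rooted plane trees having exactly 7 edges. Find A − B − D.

9694374

Rooted ordered trees with n edges are counted by C_n; here n = 15. So A = C_15 = 9694845.
Full binary trees with 6 leaves have 6−1 = 5 internal nodes, so there are C_5 of them. So B = C_5 = 42.
A rooted plane tree with 7 edges has 8 nodes, and the count is C_7. So D = C_7 = 429.
A − B − D = 9694845 − 42 − 429 = 9694374.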